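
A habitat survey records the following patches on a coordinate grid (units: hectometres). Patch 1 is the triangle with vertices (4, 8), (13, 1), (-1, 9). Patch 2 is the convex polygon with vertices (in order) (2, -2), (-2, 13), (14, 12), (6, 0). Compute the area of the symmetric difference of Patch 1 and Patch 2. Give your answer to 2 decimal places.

|Patch 1| = 13, |Patch 2| = 134, |Patch 1∩Patch 2| = 11.0255.
|Patch 1 △ Patch 2| = |Patch 1| + |Patch 2| − 2·|Patch 1∩Patch 2| = 13 + 134 − 22.0509 = 124.95.

124.95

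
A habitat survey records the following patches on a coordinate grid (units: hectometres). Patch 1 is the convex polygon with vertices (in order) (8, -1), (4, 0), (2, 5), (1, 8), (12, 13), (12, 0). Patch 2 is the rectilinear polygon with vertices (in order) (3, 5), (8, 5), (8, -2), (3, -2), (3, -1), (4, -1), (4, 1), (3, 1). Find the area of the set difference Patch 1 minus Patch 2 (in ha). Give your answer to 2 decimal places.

|Patch 1| = 108, |Patch 1∩Patch 2| = 25.55.
|Patch 1 ∖ Patch 2| = |Patch 1| − |Patch 1∩Patch 2| = 108 − 25.55 = 82.45.

82.45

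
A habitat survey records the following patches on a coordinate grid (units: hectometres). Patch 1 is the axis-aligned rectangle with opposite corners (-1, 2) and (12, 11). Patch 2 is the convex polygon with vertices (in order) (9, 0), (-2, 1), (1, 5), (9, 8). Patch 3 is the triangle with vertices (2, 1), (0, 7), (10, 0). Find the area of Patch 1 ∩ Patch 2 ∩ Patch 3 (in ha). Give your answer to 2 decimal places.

The intersection is the polygon with vertices (1,5), (2.209,5.454), (7.143,2), (1.667,2), (0.769,4.692).
By the shoelace formula its area is 11.87.

11.87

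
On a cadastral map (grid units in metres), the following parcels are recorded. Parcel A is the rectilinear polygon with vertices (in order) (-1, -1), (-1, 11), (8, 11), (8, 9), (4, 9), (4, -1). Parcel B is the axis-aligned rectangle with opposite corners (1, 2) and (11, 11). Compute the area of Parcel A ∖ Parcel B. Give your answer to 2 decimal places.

|Parcel A| = 68, |Parcel A∩Parcel B| = 35.
|Parcel A ∖ Parcel B| = |Parcel A| − |Parcel A∩Parcel B| = 68 − 35 = 33.00.

33.00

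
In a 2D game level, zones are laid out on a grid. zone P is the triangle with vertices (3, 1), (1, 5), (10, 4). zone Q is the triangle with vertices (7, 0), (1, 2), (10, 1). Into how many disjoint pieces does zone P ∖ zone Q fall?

2

zone P ∖ zone Q splits into 2 disjoint pieces (area 0.1062, area 16.2794).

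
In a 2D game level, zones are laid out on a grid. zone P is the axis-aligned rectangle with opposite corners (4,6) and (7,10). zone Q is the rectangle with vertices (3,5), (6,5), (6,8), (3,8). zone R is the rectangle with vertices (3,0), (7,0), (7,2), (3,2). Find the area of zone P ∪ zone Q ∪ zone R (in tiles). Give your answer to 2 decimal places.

25.00

By inclusion–exclusion:
Individual areas: |zone P| = 12, |zone Q| = 9, |zone R| = 8.
|zone P∩zone Q|: x∈[4,6], y∈[6,8] → 2·2 = 4.
|zone P∩zone R| = 0 (no overlap).
|zone Q∩zone R| = 0 (no overlap).
|zone P∩zone Q∩zone R| = 0.
|zone P ∪ zone Q ∪ zone R| = 29 − 4 + 0 = 25.00.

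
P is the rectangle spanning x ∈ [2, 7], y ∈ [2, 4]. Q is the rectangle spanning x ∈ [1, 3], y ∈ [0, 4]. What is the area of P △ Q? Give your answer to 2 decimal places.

14.00

|P∩Q|: x∈[2,3], y∈[2,4] → 1·2 = 2.
|P △ Q| = |P| + |Q| − 2·|P∩Q| = 10 + 8 − 4 = 14.00.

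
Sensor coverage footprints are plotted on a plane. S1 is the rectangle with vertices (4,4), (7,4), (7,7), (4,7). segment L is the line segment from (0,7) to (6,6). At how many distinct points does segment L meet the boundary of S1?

The segment meets the boundary at (4,6.333).

1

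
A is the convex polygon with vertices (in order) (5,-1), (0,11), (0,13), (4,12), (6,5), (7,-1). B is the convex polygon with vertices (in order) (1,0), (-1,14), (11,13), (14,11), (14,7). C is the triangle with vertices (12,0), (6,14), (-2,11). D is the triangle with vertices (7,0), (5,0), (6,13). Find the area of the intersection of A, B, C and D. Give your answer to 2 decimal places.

The intersection is the polygon with vertices (6,5), (6.055,4.671), (5.399,5.186), (5.515,6.697).
By the shoelace formula its area is 0.56.

0.56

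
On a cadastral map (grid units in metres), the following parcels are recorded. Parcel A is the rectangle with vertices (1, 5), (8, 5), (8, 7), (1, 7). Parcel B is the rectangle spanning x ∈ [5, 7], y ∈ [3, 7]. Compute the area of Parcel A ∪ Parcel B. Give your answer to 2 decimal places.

By inclusion–exclusion:
Individual areas: |Parcel A| = 14, |Parcel B| = 8.
|Parcel A∩Parcel B|: x∈[5,7], y∈[5,7] → 2·2 = 4.
|Parcel A ∪ Parcel B| = 22 − 4 = 18.00.

18.00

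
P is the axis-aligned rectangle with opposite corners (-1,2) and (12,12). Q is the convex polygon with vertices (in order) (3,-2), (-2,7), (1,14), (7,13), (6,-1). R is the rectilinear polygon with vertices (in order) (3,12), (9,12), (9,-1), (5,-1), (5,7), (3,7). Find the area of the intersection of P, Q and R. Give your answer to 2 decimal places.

25.71

The intersection is the polygon with vertices (6.214,2), (5,2), (5,7), (3,7), (3,12), (6.929,12).
By the shoelace formula its area is 25.71.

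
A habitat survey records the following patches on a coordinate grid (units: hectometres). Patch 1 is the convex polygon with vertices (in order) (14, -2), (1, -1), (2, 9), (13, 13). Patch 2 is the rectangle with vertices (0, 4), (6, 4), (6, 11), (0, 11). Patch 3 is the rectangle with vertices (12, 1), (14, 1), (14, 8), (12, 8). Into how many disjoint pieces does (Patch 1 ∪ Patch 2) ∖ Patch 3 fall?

1

(Patch 1 ∪ Patch 2) ∖ Patch 3 is a single connected region.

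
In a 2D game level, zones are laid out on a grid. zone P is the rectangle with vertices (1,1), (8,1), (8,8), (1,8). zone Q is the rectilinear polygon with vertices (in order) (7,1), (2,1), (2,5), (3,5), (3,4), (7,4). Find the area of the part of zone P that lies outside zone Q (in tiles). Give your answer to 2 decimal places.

33.00

|zone P| = 49, |zone P∩zone Q| = 16.
|zone P ∖ zone Q| = |zone P| − |zone P∩zone Q| = 49 − 16 = 33.00.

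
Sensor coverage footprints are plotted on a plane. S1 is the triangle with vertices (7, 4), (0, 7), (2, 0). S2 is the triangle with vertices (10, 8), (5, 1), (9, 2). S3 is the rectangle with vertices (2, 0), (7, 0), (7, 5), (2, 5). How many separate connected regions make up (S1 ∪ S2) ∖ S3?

2

(S1 ∪ S2) ∖ S3 splits into 2 disjoint pieces (area 7.6667, area 9.2).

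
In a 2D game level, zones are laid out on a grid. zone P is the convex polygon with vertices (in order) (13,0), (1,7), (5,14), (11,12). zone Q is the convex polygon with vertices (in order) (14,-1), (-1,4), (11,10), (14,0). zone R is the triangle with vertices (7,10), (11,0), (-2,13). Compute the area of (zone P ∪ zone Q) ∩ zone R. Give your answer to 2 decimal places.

31.64

The region (zone P ∪ zone Q) ∩ zone R is the polygon with vertices (3.4,11.2), (7,10), (11,0), (2.091,8.909).
By the shoelace formula its area is 31.64.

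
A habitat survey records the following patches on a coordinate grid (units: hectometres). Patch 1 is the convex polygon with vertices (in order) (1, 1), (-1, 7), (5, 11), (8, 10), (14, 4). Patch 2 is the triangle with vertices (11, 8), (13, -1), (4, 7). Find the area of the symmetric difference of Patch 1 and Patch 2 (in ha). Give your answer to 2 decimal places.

|Patch 1| = 87, |Patch 2| = 32.5, |Patch 1∩Patch 2| = 24.1663.
|Patch 1 △ Patch 2| = |Patch 1| + |Patch 2| − 2·|Patch 1∩Patch 2| = 87 + 32.5 − 48.3326 = 71.17.

71.17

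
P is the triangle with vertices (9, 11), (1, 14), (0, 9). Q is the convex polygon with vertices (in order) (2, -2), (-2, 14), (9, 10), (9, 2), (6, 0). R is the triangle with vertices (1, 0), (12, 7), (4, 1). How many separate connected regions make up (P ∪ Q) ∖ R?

2

(P ∪ Q) ∖ R splits into 2 disjoint pieces (area 94.8261, area 17.3365).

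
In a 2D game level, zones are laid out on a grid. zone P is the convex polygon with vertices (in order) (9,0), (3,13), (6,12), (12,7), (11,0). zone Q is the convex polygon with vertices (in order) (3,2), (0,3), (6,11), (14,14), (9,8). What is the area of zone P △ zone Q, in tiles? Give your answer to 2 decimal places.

70.65

|zone P| = 52, |zone Q| = 49.5, |zone P∩zone Q| = 15.4271.
|zone P △ zone Q| = |zone P| + |zone Q| − 2·|zone P∩zone Q| = 52 + 49.5 − 30.8542 = 70.65.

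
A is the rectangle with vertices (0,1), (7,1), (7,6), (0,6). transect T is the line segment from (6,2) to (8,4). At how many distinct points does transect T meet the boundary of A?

The segment meets the boundary at (7,3).

1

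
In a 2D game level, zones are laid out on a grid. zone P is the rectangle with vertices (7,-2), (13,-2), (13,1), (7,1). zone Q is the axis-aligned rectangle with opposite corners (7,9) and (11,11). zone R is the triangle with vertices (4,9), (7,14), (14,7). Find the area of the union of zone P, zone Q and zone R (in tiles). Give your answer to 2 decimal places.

46.50

By inclusion–exclusion:
Individual areas: |zone P| = 18, |zone Q| = 8, |zone R| = 28.
|zone P∩zone Q| = 0 (no overlap).
|zone P∩zone R| = 0.
|zone Q∩zone R| = 7.5.
|zone P∩zone Q∩zone R| = 0.
|zone P ∪ zone Q ∪ zone R| = 54 − 7.5 + 0 = 46.50.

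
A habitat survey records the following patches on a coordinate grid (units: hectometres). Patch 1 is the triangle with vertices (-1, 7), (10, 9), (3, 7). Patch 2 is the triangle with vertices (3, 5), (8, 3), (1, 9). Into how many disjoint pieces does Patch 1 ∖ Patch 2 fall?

Patch 1 ∖ Patch 2 splits into 2 disjoint pieces (area 0.75, area 2.6036).

2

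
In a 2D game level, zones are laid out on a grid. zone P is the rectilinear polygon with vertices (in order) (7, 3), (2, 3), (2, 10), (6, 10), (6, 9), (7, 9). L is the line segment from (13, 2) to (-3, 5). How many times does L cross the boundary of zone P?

2

The segment meets the boundary at (2,4.062), (7,3.125).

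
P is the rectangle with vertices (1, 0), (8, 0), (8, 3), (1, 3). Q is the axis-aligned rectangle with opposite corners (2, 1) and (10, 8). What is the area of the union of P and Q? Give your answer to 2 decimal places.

65.00

By inclusion–exclusion:
Individual areas: |P| = 21, |Q| = 56.
|P∩Q|: x∈[2,8], y∈[1,3] → 6·2 = 12.
|P ∪ Q| = 77 − 12 = 65.00.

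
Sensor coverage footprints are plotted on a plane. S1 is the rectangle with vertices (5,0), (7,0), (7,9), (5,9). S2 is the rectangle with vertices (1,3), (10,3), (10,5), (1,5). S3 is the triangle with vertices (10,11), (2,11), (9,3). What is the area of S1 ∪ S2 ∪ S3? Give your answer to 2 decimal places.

By inclusion–exclusion:
Individual areas: |S1| = 18, |S2| = 18, |S3| = 32.
|S1∩S2|: x∈[5,7], y∈[3,5] → 2·2 = 4.
|S1∩S3| = 5.1429.
|S2∩S3| = 2.
|S1∩S2∩S3| = 0.
|S1 ∪ S2 ∪ S3| = 68 − 11.1429 + 0 = 56.86.

56.86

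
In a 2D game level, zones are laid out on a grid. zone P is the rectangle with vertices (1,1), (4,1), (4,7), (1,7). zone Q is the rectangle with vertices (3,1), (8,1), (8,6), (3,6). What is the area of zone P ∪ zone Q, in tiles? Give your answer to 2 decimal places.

38.00

By inclusion–exclusion:
Individual areas: |zone P| = 18, |zone Q| = 25.
|zone P∩zone Q|: x∈[3,4], y∈[1,6] → 1·5 = 5.
|zone P ∪ zone Q| = 43 − 5 = 38.00.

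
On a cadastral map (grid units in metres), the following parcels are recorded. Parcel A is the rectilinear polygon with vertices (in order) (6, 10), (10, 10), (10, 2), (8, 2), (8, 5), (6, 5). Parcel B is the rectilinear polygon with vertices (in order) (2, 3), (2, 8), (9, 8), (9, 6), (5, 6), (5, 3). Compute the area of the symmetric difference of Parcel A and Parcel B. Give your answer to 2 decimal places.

37.00

|Parcel A| = 26, |Parcel B| = 23, |Parcel A∩Parcel B| = 6.
|Parcel A △ Parcel B| = |Parcel A| + |Parcel B| − 2·|Parcel A∩Parcel B| = 26 + 23 − 12 = 37.00.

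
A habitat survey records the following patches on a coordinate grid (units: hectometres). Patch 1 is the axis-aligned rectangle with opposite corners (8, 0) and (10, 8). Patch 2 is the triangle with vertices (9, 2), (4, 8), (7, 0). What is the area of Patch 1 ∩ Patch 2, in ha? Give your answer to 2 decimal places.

1.10

The intersection is the polygon with vertices (8,3.2), (9,2), (8,1).
By the shoelace formula its area is 1.10.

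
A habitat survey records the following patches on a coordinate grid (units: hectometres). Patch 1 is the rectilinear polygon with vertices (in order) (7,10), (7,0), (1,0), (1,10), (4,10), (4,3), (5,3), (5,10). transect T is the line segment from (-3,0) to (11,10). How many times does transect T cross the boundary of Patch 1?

The segment meets the boundary at (7,7.143), (5,5.714), (4,5), (1,2.857).

4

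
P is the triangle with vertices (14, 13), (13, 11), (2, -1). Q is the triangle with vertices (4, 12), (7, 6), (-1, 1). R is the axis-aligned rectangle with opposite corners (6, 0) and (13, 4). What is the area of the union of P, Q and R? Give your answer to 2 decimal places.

64.36

By inclusion–exclusion:
Individual areas: |P| = 5, |Q| = 31.5, |R| = 28.
|P∩Q| = 0.
|P∩R| = 0.138.
|Q∩R| = 0.
|P∩Q∩R| = 0.
|P ∪ Q ∪ R| = 64.5 − 0.138 + 0 = 64.36.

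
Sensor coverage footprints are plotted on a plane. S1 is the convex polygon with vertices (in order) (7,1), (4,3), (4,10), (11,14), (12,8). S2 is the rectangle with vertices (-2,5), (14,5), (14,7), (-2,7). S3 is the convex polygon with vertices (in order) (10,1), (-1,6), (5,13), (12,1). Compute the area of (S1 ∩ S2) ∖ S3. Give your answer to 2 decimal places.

|S1 ∩ S2| = 13.1429.
|(S1 ∩ S2) ∩ S3| = 10.1667.
|(S1 ∩ S2) ∖ S3| = 13.1429 − 10.1667 = 2.98.

2.98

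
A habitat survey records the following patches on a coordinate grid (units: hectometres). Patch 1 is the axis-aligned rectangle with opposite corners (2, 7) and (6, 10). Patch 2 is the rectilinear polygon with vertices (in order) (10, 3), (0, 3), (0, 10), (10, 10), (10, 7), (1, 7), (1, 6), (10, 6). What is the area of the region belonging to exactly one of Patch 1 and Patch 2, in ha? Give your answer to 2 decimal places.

|Patch 1| = 12, |Patch 2| = 61, |Patch 1∩Patch 2| = 12.
|Patch 1 △ Patch 2| = |Patch 1| + |Patch 2| − 2·|Patch 1∩Patch 2| = 12 + 61 − 24 = 49.00.

49.00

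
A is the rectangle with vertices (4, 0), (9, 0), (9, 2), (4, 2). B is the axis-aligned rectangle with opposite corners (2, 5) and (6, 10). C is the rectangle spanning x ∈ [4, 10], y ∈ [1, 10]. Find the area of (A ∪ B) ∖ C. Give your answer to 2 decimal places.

|A ∪ B| = 30.
|(A ∪ B) ∩ C| = 15.
|(A ∪ B) ∖ C| = 30 − 15 = 15.00.

15.00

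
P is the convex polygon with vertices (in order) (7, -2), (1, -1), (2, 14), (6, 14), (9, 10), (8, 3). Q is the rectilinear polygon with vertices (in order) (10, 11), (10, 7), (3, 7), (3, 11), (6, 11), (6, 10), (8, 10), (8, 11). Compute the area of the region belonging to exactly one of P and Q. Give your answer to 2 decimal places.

|P| = 100.5, |Q| = 26, |P∩Q| = 20.9821.
|P △ Q| = |P| + |Q| − 2·|P∩Q| = 100.5 + 26 − 41.9643 = 84.54.

84.54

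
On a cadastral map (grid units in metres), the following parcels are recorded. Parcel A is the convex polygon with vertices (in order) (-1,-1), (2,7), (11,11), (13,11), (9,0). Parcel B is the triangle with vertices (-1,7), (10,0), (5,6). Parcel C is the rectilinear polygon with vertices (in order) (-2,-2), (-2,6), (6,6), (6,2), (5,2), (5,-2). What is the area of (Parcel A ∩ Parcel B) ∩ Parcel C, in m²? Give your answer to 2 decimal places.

The region (Parcel A ∩ Parcel B) ∩ Parcel C is the polygon with vertices (6,4.8), (6,2.546), (1.422,5.459), (1.625,6), (5,6).
By the shoelace formula its area is 8.49.

8.49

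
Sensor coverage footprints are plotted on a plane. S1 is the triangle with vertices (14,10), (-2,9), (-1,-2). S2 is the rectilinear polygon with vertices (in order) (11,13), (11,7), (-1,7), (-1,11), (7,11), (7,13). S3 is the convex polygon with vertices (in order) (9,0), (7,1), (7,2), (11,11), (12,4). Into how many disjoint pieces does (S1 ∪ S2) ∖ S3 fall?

2

(S1 ∪ S2) ∖ S3 splits into 2 disjoint pieces (area 2.6776, area 107.945).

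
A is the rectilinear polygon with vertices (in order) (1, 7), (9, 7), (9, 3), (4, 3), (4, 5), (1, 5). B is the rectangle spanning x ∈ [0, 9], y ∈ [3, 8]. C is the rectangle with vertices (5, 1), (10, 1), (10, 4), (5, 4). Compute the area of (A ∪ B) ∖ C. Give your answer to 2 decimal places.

|A ∪ B| = 45.
|(A ∪ B) ∩ C| = 4.
|(A ∪ B) ∖ C| = 45 − 4 = 41.00.

41.00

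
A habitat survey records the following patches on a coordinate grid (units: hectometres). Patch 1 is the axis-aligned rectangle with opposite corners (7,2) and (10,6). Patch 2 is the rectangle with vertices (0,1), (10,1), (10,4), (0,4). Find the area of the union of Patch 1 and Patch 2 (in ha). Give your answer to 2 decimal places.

By inclusion–exclusion:
Individual areas: |Patch 1| = 12, |Patch 2| = 30.
|Patch 1∩Patch 2|: x∈[7,10], y∈[2,4] → 3·2 = 6.
|Patch 1 ∪ Patch 2| = 42 − 6 = 36.00.

36.00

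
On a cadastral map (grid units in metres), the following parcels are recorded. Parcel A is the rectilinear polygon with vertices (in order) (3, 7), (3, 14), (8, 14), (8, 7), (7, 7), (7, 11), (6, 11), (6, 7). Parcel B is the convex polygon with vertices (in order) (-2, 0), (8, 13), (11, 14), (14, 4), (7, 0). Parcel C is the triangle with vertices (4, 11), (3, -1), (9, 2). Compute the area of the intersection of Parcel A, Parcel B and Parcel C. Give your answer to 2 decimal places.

2.94

The intersection is the polygon with vertices (3.667,7), (3.701,7.411), (5.032,9.142), (6,7.4), (6,7).
By the shoelace formula its area is 2.94.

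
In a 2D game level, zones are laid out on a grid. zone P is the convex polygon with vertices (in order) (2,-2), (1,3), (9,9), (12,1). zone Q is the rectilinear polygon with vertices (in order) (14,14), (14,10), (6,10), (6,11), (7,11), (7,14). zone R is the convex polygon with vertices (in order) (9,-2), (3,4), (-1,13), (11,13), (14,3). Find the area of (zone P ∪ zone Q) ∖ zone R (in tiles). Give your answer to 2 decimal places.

35.95

|zone P ∪ zone Q| = 96.5.
|(zone P ∪ zone Q) ∩ zone R| = 60.5455.
|(zone P ∪ zone Q) ∖ zone R| = 96.5 − 60.5455 = 35.95.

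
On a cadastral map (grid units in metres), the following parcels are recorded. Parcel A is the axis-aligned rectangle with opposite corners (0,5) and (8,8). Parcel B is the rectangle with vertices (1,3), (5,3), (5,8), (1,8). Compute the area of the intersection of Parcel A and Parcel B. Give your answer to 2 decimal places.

12.00

|Parcel A∩Parcel B|: x∈[1,5], y∈[5,8] → 4·3 = 12.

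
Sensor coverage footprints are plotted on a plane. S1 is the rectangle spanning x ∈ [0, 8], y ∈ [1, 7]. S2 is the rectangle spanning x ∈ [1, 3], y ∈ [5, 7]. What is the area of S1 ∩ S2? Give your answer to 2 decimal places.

|S1∩S2|: x∈[1,3], y∈[5,7] → 2·2 = 4.

4.00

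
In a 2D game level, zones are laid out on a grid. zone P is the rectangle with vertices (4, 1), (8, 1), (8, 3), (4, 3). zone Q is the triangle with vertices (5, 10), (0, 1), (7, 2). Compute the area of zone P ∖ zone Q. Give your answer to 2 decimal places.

4.48

|zone P| = 8, |zone P∩zone Q| = 3.5179.
|zone P ∖ zone Q| = |zone P| − |zone P∩zone Q| = 8 − 3.5179 = 4.48.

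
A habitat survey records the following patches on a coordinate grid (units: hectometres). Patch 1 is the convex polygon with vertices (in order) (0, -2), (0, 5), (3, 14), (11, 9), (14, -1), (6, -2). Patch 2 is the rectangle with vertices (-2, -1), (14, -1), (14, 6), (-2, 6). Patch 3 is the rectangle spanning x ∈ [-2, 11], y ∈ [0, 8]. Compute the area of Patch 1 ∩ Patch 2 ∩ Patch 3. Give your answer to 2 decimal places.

The intersection is the polygon with vertices (0.333,6), (11,6), (11,0), (0,0), (0,5).
By the shoelace formula its area is 65.83.

65.83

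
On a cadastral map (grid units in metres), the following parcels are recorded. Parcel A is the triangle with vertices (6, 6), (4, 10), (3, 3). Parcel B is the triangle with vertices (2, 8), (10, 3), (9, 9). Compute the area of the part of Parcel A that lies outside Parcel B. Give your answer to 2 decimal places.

|Parcel A| = 9, |Parcel A∩Parcel B| = 3.4657.
|Parcel A ∖ Parcel B| = |Parcel A| − |Parcel A∩Parcel B| = 9 − 3.4657 = 5.53.

5.53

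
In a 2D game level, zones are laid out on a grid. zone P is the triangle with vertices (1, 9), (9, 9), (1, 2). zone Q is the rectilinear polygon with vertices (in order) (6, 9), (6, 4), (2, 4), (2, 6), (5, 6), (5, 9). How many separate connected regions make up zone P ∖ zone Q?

2

zone P ∖ zone Q splits into 2 disjoint pieces (area 16.2857, area 3.9375).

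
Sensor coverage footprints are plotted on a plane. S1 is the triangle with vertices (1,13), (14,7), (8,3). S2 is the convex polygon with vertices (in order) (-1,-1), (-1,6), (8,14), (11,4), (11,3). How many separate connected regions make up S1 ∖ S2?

S1 ∖ S2 splits into 2 disjoint pieces (area 4.2135, area 8.2991).

2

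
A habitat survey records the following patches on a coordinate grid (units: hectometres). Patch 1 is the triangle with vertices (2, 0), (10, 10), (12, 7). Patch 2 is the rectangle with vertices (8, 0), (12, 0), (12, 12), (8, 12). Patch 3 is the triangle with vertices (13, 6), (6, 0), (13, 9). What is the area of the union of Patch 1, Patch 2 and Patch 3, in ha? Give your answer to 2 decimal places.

61.54

By inclusion–exclusion:
Individual areas: |Patch 1| = 22, |Patch 2| = 48, |Patch 3| = 10.5.
|Patch 1∩Patch 2| = 12.1.
|Patch 1∩Patch 3| = 0.344.
|Patch 2∩Patch 3| = 6.8571.
|Patch 1∩Patch 2∩Patch 3| = 0.344.
|Patch 1 ∪ Patch 2 ∪ Patch 3| = 80.5 − 19.3011 + 0.344 = 61.54.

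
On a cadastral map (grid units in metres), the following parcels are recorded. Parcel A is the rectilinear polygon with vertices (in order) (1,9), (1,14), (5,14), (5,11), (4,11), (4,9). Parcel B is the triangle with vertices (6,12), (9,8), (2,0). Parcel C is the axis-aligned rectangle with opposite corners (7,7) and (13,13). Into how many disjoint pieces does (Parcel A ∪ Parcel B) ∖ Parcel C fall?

(Parcel A ∪ Parcel B) ∖ Parcel C splits into 2 disjoint pieces (area 18, area 21.7708).

2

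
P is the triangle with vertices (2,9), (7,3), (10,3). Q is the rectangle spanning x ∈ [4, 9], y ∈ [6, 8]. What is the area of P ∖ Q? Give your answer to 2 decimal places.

7.65

|P| = 9, |P∩Q| = 1.35.
|P ∖ Q| = |P| − |P∩Q| = 9 − 1.35 = 7.65.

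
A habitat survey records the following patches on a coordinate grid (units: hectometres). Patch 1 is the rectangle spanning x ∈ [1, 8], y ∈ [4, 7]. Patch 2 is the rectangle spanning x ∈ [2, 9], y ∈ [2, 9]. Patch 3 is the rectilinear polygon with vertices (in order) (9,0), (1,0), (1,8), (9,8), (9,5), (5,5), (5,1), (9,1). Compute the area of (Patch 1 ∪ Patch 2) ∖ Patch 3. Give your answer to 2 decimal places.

|Patch 1 ∪ Patch 2| = 52.
|(Patch 1 ∪ Patch 2) ∩ Patch 3| = 33.
|(Patch 1 ∪ Patch 2) ∖ Patch 3| = 52 − 33 = 19.00.

19.00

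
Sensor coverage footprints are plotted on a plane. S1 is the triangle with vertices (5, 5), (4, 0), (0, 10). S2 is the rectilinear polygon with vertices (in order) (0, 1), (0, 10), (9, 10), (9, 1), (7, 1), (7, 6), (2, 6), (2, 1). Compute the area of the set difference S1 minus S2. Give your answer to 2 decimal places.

10.00

|S1| = 15, |S1∩S2| = 5.
|S1 ∖ S2| = |S1| − |S1∩S2| = 15 − 5 = 10.00.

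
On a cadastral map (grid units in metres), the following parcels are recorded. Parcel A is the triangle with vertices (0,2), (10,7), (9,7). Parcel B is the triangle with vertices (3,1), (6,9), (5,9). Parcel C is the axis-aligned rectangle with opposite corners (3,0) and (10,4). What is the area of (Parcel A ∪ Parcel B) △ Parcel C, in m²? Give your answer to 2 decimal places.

|Parcel A ∪ Parcel B| = 6.3975.
|(Parcel A ∪ Parcel B) ∩ Parcel C| = 0.6946.
|(Parcel A ∪ Parcel B) △ Parcel C| = 6.3975 + 28 − 1.3893 = 33.01.

33.01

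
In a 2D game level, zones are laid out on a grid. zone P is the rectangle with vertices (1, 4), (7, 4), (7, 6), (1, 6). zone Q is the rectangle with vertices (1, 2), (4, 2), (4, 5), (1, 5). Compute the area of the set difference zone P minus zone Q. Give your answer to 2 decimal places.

|zone P∩zone Q|: x∈[1,4], y∈[4,5] → 3·1 = 3.
|zone P| = 12.
|zone P ∖ zone Q| = |zone P| − |zone P∩zone Q| = 12 − 3 = 9.00.

9.00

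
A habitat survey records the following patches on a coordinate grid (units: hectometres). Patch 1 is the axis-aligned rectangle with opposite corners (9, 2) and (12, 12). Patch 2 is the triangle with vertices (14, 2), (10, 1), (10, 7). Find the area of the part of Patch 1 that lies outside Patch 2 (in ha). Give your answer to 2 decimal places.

22.50

|Patch 1| = 30, |Patch 1∩Patch 2| = 7.5.
|Patch 1 ∖ Patch 2| = |Patch 1| − |Patch 1∩Patch 2| = 30 − 7.5 = 22.50.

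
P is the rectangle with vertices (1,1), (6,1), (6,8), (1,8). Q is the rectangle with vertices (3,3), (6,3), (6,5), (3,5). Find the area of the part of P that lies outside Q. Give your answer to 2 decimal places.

29.00

|P∩Q|: x∈[3,6], y∈[3,5] → 3·2 = 6.
|P| = 35.
|P ∖ Q| = |P| − |P∩Q| = 35 − 6 = 29.00.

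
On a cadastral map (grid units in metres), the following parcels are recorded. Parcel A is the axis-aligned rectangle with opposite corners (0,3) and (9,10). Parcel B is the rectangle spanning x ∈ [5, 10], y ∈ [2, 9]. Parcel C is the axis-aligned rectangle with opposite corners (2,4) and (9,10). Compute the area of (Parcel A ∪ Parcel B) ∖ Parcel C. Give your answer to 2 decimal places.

|Parcel A ∪ Parcel B| = 74.
|(Parcel A ∪ Parcel B) ∩ Parcel C| = 42.
|(Parcel A ∪ Parcel B) ∖ Parcel C| = 74 − 42 = 32.00.

32.00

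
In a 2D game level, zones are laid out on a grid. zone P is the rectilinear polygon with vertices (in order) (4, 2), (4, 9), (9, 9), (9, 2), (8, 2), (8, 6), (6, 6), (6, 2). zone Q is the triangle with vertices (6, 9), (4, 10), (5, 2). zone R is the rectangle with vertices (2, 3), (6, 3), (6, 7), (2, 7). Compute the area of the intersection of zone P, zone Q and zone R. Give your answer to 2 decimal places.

3.21

The intersection is the polygon with vertices (5.143,3), (4.875,3), (4.375,7), (5.714,7).
By the shoelace formula its area is 3.21.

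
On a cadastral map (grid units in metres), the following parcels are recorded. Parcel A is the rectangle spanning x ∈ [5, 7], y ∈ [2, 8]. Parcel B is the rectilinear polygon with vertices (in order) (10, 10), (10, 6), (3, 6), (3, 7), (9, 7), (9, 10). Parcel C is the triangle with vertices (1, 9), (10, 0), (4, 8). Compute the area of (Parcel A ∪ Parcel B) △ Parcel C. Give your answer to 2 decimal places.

20.75

|Parcel A ∪ Parcel B| = 20.
|(Parcel A ∪ Parcel B) ∩ Parcel C| = 4.125.
|(Parcel A ∪ Parcel B) △ Parcel C| = 20 + 9 − 8.25 = 20.75.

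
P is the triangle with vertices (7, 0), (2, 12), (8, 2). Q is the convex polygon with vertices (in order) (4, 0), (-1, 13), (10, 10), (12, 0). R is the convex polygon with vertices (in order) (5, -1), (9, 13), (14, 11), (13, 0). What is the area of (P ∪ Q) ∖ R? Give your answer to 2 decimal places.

|P ∪ Q| = 104.
|(P ∪ Q) ∩ R| = 43.2935.
|(P ∪ Q) ∖ R| = 104 − 43.2935 = 60.71.

60.71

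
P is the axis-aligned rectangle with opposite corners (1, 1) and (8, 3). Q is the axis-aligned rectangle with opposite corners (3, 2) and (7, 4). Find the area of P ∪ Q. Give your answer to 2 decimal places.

By inclusion–exclusion:
Individual areas: |P| = 14, |Q| = 8.
|P∩Q|: x∈[3,7], y∈[2,3] → 4·1 = 4.
|P ∪ Q| = 22 − 4 = 18.00.

18.00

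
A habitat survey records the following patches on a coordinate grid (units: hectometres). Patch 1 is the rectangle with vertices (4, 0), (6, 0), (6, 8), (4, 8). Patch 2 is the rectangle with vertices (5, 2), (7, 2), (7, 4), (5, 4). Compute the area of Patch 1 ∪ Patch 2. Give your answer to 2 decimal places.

By inclusion–exclusion:
Individual areas: |Patch 1| = 16, |Patch 2| = 4.
|Patch 1∩Patch 2|: x∈[5,6], y∈[2,4] → 1·2 = 2.
|Patch 1 ∪ Patch 2| = 20 − 2 = 18.00.

18.00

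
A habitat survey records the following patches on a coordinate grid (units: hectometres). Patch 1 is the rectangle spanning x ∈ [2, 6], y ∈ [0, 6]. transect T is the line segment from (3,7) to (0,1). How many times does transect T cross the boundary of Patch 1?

The segment meets the boundary at (2,5), (2.5,6).

2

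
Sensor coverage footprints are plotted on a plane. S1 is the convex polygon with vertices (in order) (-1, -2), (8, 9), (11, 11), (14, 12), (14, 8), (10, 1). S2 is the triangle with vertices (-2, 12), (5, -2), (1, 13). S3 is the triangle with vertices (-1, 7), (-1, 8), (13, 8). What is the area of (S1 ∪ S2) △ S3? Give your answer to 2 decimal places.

|S1 ∪ S2| = 105.3193.
|(S1 ∪ S2) ∩ S3| = 3.1241.
|(S1 ∪ S2) △ S3| = 105.3193 + 7 − 6.2481 = 106.07.

106.07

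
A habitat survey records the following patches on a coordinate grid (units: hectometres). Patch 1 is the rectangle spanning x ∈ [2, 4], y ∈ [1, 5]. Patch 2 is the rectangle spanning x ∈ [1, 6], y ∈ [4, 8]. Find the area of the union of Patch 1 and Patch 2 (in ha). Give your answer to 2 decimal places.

26.00

By inclusion–exclusion:
Individual areas: |Patch 1| = 8, |Patch 2| = 20.
|Patch 1∩Patch 2|: x∈[2,4], y∈[4,5] → 2·1 = 2.
|Patch 1 ∪ Patch 2| = 28 − 2 = 26.00.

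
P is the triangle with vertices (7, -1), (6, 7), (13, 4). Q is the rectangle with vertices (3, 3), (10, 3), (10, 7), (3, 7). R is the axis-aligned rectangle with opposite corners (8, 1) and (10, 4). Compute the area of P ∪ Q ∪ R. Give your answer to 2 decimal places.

43.08

By inclusion–exclusion:
Individual areas: |P| = 26.5, |Q| = 28, |R| = 6.
|P∩Q| = 11.5714.
|P∩R| = 5.85.
|Q∩R|: x∈[8,10], y∈[3,4] → 2·1 = 2.
|P∩Q∩R| = 2.
|P ∪ Q ∪ R| = 60.5 − 19.4214 + 2 = 43.08.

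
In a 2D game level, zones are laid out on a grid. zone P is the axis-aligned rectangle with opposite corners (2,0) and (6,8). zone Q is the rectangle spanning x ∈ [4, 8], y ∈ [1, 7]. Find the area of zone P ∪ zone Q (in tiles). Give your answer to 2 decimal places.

By inclusion–exclusion:
Individual areas: |zone P| = 32, |zone Q| = 24.
|zone P∩zone Q|: x∈[4,6], y∈[1,7] → 2·6 = 12.
|zone P ∪ zone Q| = 56 − 12 = 44.00.

44.00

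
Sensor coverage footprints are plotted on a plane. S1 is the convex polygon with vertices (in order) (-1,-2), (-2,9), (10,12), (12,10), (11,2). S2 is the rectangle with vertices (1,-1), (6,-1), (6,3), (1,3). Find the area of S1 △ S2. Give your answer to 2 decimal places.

123.83

|S1| = 138.5, |S2| = 20, |S1∩S2| = 17.3333.
|S1 △ S2| = |S1| + |S2| − 2·|S1∩S2| = 138.5 + 20 − 34.6667 = 123.83.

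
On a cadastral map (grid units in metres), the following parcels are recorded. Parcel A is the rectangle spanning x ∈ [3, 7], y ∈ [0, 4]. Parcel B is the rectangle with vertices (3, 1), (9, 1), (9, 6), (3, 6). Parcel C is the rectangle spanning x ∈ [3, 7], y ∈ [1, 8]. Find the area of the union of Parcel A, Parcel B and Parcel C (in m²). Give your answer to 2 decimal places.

By inclusion–exclusion:
Individual areas: |Parcel A| = 16, |Parcel B| = 30, |Parcel C| = 28.
|Parcel A∩Parcel B|: x∈[3,7], y∈[1,4] → 4·3 = 12.
|Parcel A∩Parcel C|: x∈[3,7], y∈[1,4] → 4·3 = 12.
|Parcel B∩Parcel C|: x∈[3,7], y∈[1,6] → 4·5 = 20.
|Parcel A∩Parcel B∩Parcel C| = 12.
|Parcel A ∪ Parcel B ∪ Parcel C| = 74 − 44 + 12 = 42.00.

42.00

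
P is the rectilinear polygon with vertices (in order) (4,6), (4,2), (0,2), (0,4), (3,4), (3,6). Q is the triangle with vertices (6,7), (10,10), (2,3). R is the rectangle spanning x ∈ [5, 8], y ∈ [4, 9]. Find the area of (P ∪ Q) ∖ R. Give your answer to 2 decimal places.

10.56

|P ∪ Q| = 11.75.
|(P ∪ Q) ∩ R| = 1.1875.
|(P ∪ Q) ∖ R| = 11.75 − 1.1875 = 10.56.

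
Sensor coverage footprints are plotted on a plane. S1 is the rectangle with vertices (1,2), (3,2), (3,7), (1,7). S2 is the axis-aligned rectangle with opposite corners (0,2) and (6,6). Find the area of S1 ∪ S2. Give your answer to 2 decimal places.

26.00

By inclusion–exclusion:
Individual areas: |S1| = 10, |S2| = 24.
|S1∩S2|: x∈[1,3], y∈[2,6] → 2·4 = 8.
|S1 ∪ S2| = 34 − 8 = 26.00.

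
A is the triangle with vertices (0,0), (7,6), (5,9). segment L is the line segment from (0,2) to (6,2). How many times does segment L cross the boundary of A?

2

The segment meets the boundary at (2.333,2), (1.111,2).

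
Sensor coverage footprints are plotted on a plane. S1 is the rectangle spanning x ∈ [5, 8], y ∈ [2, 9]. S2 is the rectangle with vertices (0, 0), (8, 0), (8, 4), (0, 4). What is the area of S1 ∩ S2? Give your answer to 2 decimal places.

6.00

|S1∩S2|: x∈[5,8], y∈[2,4] → 3·2 = 6.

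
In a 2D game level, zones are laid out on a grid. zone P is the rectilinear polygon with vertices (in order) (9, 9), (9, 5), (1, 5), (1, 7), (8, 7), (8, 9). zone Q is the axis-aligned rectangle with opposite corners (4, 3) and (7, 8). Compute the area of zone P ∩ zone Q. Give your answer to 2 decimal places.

The intersection is the polygon with vertices (4,5), (4,7), (7,7), (7,5).
By the shoelace formula its area is 6.00.

6.00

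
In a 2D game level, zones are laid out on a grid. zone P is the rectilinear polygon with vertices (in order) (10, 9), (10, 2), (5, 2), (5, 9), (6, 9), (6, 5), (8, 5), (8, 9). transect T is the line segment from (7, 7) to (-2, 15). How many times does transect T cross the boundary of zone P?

The segment meets the boundary at (5,8.778), (6,7.889).

2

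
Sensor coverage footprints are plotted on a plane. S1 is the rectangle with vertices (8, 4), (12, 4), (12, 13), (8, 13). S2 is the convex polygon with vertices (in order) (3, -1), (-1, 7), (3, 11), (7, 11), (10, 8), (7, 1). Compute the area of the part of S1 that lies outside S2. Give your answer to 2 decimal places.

29.43

|S1| = 36, |S1∩S2| = 6.5714.
|S1 ∖ S2| = |S1| − |S1∩S2| = 36 − 6.5714 = 29.43.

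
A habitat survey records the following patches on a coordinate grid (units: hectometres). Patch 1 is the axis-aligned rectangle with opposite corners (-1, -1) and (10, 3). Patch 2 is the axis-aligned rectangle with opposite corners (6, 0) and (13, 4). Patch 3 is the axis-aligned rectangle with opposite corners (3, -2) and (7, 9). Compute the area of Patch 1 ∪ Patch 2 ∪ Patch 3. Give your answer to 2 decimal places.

By inclusion–exclusion:
Individual areas: |Patch 1| = 44, |Patch 2| = 28, |Patch 3| = 44.
|Patch 1∩Patch 2|: x∈[6,10], y∈[0,3] → 4·3 = 12.
|Patch 1∩Patch 3|: x∈[3,7], y∈[-1,3] → 4·4 = 16.
|Patch 2∩Patch 3|: x∈[6,7], y∈[0,4] → 1·4 = 4.
|Patch 1∩Patch 2∩Patch 3| = 3.
|Patch 1 ∪ Patch 2 ∪ Patch 3| = 116 − 32 + 3 = 87.00.

87.00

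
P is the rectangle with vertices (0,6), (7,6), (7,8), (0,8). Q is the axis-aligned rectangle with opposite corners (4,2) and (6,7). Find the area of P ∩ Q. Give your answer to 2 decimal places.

2.00

|P∩Q|: x∈[4,6], y∈[6,7] → 2·1 = 2.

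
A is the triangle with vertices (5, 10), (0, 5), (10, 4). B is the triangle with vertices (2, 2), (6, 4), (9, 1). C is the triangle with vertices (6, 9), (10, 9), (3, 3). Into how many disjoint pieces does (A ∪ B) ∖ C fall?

3

(A ∪ B) ∖ C splits into 3 disjoint pieces (area 6.9833, area 13.6682, area 9).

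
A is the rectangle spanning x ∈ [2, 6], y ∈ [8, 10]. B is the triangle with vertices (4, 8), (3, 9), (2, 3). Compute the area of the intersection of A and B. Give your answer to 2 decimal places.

0.58

The intersection is the polygon with vertices (2.833,8), (3,9), (4,8).
By the shoelace formula its area is 0.58.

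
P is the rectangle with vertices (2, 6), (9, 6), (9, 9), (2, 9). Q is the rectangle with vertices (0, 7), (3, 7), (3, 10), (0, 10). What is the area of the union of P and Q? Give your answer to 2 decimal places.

28.00

By inclusion–exclusion:
Individual areas: |P| = 21, |Q| = 9.
|P∩Q|: x∈[2,3], y∈[7,9] → 1·2 = 2.
|P ∪ Q| = 30 − 2 = 28.00.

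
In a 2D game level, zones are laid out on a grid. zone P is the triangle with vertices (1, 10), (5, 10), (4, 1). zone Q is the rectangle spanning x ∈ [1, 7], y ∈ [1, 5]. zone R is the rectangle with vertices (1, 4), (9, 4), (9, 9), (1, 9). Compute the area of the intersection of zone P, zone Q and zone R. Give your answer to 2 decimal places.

The intersection is the polygon with vertices (2.667,5), (4.444,5), (4.333,4), (3,4).
By the shoelace formula its area is 1.56.

1.56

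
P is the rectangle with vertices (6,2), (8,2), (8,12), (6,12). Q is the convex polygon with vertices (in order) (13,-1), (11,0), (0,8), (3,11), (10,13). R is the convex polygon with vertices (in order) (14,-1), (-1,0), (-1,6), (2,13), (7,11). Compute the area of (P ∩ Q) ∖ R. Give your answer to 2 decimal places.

|P ∩ Q| = 18.1461.
|(P ∩ Q) ∩ R| = 15.5247.
|(P ∩ Q) ∖ R| = 18.1461 − 15.5247 = 2.62.

2.62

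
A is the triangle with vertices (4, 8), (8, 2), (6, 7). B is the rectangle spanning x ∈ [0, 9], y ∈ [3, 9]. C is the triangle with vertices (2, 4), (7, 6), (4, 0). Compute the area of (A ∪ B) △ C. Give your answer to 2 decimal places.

51.13

|A ∪ B| = 54.1333.
|(A ∪ B) ∩ C| = 7.5.
|(A ∪ B) △ C| = 54.1333 + 12 − 15 = 51.13.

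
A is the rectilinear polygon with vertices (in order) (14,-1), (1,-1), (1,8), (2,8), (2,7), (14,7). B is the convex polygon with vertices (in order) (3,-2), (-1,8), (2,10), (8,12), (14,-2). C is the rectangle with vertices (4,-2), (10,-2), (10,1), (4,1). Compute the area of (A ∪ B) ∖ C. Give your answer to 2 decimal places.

135.34

|A ∪ B| = 153.3429.
|(A ∪ B) ∩ C| = 18.
|(A ∪ B) ∖ C| = 153.3429 − 18 = 135.34.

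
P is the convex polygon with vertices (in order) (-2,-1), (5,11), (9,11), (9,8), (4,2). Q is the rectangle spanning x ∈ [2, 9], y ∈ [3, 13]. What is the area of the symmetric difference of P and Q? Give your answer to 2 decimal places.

|P| = 51, |Q| = 70, |P∩Q| = 37.869.
|P △ Q| = |P| + |Q| − 2·|P∩Q| = 51 + 70 − 75.7381 = 45.26.

45.26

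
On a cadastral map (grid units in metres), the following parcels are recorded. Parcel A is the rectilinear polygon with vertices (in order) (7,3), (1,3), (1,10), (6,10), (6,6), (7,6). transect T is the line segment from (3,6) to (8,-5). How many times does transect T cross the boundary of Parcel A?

The segment meets the boundary at (4.364,3).

1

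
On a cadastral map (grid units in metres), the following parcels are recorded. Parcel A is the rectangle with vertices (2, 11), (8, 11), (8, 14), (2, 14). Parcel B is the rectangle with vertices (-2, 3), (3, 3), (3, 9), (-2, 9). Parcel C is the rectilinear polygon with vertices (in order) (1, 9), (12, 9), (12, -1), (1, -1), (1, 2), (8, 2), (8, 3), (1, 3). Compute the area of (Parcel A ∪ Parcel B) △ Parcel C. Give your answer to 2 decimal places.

|Parcel A ∪ Parcel B| = 48.
|(Parcel A ∪ Parcel B) ∩ Parcel C| = 12.
|(Parcel A ∪ Parcel B) △ Parcel C| = 48 + 103 − 24 = 127.00.

127.00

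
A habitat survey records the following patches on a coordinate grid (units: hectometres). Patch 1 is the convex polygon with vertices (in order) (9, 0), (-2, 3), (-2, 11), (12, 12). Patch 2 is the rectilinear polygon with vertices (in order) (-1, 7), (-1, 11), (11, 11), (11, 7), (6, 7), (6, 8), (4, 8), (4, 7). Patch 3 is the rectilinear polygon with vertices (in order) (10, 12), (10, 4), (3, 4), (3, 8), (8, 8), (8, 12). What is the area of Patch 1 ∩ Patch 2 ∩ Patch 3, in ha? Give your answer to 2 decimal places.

11.00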